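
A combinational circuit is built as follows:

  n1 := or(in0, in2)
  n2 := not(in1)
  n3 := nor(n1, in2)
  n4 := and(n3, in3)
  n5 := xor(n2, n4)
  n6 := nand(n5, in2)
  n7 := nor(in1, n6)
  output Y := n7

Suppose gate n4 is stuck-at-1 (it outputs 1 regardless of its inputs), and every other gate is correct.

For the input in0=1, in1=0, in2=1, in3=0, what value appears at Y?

Propagate with n4 forced: n1=1, n2=1, n3=0, n4=1 [stuck-at-1], n5=0, n6=1, n7=0.
So Y = 0. (Without the fault it would be 1.)

0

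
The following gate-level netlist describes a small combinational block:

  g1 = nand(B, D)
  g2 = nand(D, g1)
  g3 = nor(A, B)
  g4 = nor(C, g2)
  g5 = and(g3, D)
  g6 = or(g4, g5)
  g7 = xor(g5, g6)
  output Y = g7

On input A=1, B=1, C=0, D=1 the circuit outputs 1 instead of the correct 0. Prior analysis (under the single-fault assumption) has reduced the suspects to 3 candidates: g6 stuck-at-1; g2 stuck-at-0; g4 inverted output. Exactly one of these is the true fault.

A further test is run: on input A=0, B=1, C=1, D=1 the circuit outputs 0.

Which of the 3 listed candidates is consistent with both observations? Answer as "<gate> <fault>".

Evaluate each candidate on input A=0, B=1, C=1, D=1:
  g6 stuck-at-1: g1=0, g2=1, g3=0, g4=0, g5=0, g6=1 [stuck-at-1], g7=1 → 1 — eliminated
  g2 stuck-at-0: g1=0, g2=0 [stuck-at-0], g3=0, g4=0, g5=0, g6=0, g7=0 → 0 — matches
  g4 inverted output: g1=0, g2=1, g3=0, g4=1 [inverted output], g5=0, g6=1, g7=1 → 1 — eliminated
Only g2 stuck-at-0 reproduces the observed 0.

g2 stuck-at-0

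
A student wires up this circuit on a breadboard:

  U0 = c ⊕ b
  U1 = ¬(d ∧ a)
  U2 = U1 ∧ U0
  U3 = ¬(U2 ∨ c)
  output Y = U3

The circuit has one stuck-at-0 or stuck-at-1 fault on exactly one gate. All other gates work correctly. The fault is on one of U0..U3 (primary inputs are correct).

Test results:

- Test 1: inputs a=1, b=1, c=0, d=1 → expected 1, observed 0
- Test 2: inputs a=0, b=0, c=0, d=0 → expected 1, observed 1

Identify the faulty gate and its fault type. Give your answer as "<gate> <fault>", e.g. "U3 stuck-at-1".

U1 stuck-at-1

Fault-free values for test 1 (a=1, b=1, c=0, d=1): U0=1, U1=0, U2=0, U3=1, giving Y=1. Observed 0.
Test 1: faults giving observed 0 are {U1 stuck-at-1, U2 stuck-at-1, U3 stuck-at-0}.
Test 2 (a=0, b=0, c=0, d=0): fault-free U0=0, U1=1, U2=0, U3=1 → 1; observed 1. Eliminates U2 stuck-at-1, U3 stuck-at-0.
Only U1 stuck-at-1 is consistent with every test.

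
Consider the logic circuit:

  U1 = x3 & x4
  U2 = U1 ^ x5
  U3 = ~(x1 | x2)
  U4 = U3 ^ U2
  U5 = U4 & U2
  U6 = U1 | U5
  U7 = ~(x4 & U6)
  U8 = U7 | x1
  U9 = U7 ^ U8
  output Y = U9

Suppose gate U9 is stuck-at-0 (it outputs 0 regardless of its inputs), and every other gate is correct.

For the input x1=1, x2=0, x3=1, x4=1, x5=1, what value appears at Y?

0

Propagate with U9 forced: U1=1, U2=0, U3=0, U4=0, U5=0, U6=1, U7=0, U8=1, U9=0 [stuck-at-0].
So Y = 0. (Without the fault it would be 1.)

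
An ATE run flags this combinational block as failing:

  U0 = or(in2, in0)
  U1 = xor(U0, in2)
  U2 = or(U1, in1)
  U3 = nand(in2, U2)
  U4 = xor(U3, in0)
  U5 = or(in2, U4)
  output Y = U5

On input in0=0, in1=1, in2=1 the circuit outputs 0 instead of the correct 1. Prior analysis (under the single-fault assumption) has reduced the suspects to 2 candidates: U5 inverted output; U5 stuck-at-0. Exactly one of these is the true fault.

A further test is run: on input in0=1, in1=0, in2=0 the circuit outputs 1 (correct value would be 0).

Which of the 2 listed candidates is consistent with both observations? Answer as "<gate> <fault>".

Evaluate each candidate on input in0=1, in1=0, in2=0:
  U5 inverted output: U0=1, U1=1, U2=1, U3=1, U4=0, U5=1 [inverted output] → 1 — matches
  U5 stuck-at-0: U0=1, U1=1, U2=1, U3=1, U4=0, U5=0 [stuck-at-0] → 0 — eliminated
Only U5 inverted output reproduces the observed 1.

U5 inverted output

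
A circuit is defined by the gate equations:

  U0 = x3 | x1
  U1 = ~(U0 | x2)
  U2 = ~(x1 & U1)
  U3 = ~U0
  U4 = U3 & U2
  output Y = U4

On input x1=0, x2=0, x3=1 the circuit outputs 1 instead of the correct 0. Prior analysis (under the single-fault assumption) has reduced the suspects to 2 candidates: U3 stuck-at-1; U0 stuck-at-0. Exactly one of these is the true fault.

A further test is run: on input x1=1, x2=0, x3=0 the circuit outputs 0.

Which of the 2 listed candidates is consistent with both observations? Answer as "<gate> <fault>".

U0 stuck-at-0

Evaluate each candidate on input x1=1, x2=0, x3=0:
  U3 stuck-at-1: U0=1, U1=0, U2=1, U3=1 [stuck-at-1], U4=1 → 1 — eliminated
  U0 stuck-at-0: U0=0 [stuck-at-0], U1=1, U2=0, U3=1, U4=0 → 0 — matches
Only U0 stuck-at-0 reproduces the observed 0.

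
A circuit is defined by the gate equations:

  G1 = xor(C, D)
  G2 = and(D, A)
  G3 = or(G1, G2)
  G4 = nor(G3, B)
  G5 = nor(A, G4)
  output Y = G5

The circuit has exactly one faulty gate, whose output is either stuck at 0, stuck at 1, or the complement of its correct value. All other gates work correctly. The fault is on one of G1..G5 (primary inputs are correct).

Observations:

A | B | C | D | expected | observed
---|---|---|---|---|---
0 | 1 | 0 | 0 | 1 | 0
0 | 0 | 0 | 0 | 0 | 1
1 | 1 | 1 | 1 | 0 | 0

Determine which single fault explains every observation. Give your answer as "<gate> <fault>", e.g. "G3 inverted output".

Fault-free values for test 1 (A=0, B=1, C=0, D=0): G1=0, G2=0, G3=0, G4=0, G5=1, giving Y=1. Observed 0.
Test 1: faults giving observed 0 are {G4 stuck-at-1, G4 inverted output, G5 stuck-at-0, G5 inverted output}.
Test 2 (A=0, B=0, C=0, D=0): fault-free G1=0, G2=0, G3=0, G4=1, G5=0 → 0; observed 1. Eliminates G4 stuck-at-1, G5 stuck-at-0.
Test 3 (A=1, B=1, C=1, D=1): fault-free G1=0, G2=1, G3=1, G4=0, G5=0 → 0; observed 0. Eliminates G5 inverted output.
Only G4 inverted output is consistent with every test.

G4 inverted output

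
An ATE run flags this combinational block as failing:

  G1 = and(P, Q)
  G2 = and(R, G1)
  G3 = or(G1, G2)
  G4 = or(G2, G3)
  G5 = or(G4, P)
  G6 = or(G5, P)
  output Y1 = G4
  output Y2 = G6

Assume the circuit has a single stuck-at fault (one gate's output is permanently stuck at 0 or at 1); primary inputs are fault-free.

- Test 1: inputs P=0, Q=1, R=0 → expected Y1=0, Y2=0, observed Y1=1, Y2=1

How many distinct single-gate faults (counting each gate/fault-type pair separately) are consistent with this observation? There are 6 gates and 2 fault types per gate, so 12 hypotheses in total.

Fault-free: G1=0, G2=0, G3=0, G4=0, G5=0, G6=0 → Y1=0, Y2=0. Observed Y1=1, Y2=1.
  G1 stuck-at-0: output Y1=0, Y2=0 ✗
  G1 stuck-at-1: output Y1=1, Y2=1 ✓
  G2 stuck-at-0: output Y1=0, Y2=0 ✗
  G2 stuck-at-1: output Y1=1, Y2=1 ✓
  G3 stuck-at-0: output Y1=0, Y2=0 ✗
  G3 stuck-at-1: output Y1=1, Y2=1 ✓
  G4 stuck-at-0: output Y1=0, Y2=0 ✗
  G4 stuck-at-1: output Y1=1, Y2=1 ✓
  G5 stuck-at-0: output Y1=0, Y2=0 ✗
  G5 stuck-at-1: output Y1=0, Y2=1 ✗
  G6 stuck-at-0: output Y1=0, Y2=0 ✗
  G6 stuck-at-1: output Y1=0, Y2=1 ✗
Consistent faults: {G1 stuck-at-1, G2 stuck-at-1, G3 stuck-at-1, G4 stuck-at-1} — 4 in all.

4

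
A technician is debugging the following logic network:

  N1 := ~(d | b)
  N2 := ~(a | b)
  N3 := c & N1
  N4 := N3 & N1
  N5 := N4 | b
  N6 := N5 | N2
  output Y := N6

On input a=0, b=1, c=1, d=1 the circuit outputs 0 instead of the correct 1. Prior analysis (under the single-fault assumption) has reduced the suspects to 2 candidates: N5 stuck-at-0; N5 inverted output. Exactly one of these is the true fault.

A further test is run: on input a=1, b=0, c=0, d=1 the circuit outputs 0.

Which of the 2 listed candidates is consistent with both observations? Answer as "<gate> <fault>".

N5 stuck-at-0

Evaluate each candidate on input a=1, b=0, c=0, d=1:
  N5 stuck-at-0: N1=0, N2=0, N3=0, N4=0, N5=0 [stuck-at-0], N6=0 → 0 — matches
  N5 inverted output: N1=0, N2=0, N3=0, N4=0, N5=1 [inverted output], N6=1 → 1 — eliminated
Only N5 stuck-at-0 reproduces the observed 0.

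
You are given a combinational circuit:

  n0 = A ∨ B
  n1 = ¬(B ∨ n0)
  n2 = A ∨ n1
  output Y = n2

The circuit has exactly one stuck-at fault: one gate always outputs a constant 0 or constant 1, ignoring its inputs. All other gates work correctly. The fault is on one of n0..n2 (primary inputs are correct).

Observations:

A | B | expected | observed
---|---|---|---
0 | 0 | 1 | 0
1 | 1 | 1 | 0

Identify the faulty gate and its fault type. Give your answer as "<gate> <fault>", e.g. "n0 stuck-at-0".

Fault-free values for test 1 (A=0, B=0): n0=0, n1=1, n2=1, giving Y=1. Observed 0.
Test 1: faults giving observed 0 are {n0 stuck-at-1, n1 stuck-at-0, n2 stuck-at-0}.
Test 2 (A=1, B=1): fault-free n0=1, n1=0, n2=1 → 1; observed 0. Eliminates n0 stuck-at-1, n1 stuck-at-0.
Only n2 stuck-at-0 is consistent with every test.

n2 stuck-at-0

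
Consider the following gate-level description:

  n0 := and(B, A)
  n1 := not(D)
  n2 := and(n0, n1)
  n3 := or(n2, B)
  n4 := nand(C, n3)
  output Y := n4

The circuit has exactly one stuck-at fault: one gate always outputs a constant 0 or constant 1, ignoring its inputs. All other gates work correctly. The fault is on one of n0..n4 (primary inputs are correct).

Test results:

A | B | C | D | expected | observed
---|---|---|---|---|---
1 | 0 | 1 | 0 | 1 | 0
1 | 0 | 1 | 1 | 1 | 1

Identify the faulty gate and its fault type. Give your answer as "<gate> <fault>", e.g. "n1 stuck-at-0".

n0 stuck-at-1

Fault-free values for test 1 (A=1, B=0, C=1, D=0): n0=0, n1=1, n2=0, n3=0, n4=1, giving Y=1. Observed 0.
Test 1: faults giving observed 0 are {n0 stuck-at-1, n2 stuck-at-1, n3 stuck-at-1, n4 stuck-at-0}.
Test 2 (A=1, B=0, C=1, D=1): fault-free n0=0, n1=0, n2=0, n3=0, n4=1 → 1; observed 1. Eliminates n2 stuck-at-1, n3 stuck-at-1, n4 stuck-at-0.
Only n0 stuck-at-1 is consistent with every test.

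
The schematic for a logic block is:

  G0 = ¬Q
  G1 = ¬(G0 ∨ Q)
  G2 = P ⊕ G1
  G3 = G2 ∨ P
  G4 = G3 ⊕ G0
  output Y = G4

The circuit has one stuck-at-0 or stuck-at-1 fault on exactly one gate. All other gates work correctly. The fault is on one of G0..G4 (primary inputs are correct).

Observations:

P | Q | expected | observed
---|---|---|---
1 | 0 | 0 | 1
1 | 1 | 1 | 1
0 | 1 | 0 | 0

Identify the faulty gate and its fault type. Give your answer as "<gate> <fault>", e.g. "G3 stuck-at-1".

Fault-free values for test 1 (P=1, Q=0): G0=1, G1=0, G2=1, G3=1, G4=0, giving Y=0. Observed 1.
Test 1: faults giving observed 1 are {G0 stuck-at-0, G3 stuck-at-0, G4 stuck-at-1}.
Test 2 (P=1, Q=1): fault-free G0=0, G1=0, G2=1, G3=1, G4=1 → 1; observed 1. Eliminates G3 stuck-at-0.
Test 3 (P=0, Q=1): fault-free G0=0, G1=0, G2=0, G3=0, G4=0 → 0; observed 0. Eliminates G4 stuck-at-1.
Only G0 stuck-at-0 is consistent with every test.

G0 stuck-at-0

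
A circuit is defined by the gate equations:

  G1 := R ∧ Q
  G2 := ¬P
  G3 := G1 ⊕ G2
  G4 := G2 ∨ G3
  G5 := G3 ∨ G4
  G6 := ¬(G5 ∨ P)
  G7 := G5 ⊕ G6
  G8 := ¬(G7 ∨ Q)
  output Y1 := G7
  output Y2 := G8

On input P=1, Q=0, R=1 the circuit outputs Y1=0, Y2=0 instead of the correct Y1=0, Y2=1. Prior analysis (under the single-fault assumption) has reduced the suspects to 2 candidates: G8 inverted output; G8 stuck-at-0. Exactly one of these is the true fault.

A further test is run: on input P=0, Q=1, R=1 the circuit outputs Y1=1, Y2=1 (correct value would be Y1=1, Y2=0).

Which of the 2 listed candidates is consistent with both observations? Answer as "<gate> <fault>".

G8 inverted output

Evaluate each candidate on input P=0, Q=1, R=1:
  G8 inverted output: G1=1, G2=1, G3=0, G4=1, G5=1, G6=0, G7=1, G8=1 [inverted output] → Y1=1, Y2=1 — matches
  G8 stuck-at-0: G1=1, G2=1, G3=0, G4=1, G5=1, G6=0, G7=1, G8=0 [stuck-at-0] → Y1=1, Y2=0 — eliminated
Only G8 inverted output reproduces the observed Y1=1, Y2=1.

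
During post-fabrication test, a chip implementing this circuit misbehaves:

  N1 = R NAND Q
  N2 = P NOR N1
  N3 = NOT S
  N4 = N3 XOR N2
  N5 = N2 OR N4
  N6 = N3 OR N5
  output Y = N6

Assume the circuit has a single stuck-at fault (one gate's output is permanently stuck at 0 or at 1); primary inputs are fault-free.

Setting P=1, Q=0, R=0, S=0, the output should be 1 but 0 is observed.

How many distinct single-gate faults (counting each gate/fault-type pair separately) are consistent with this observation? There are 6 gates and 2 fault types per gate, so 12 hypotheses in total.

2

Fault-free: N1=1, N2=0, N3=1, N4=1, N5=1, N6=1 → 1. Observed 0.
  N1 stuck-at-0: output 1 ✗
  N1 stuck-at-1: output 1 ✗
  N2 stuck-at-0: output 1 ✗
  N2 stuck-at-1: output 1 ✗
  N3 stuck-at-0: output 0 ✓
  N3 stuck-at-1: output 1 ✗
  N4 stuck-at-0: output 1 ✗
  N4 stuck-at-1: output 1 ✗
  N5 stuck-at-0: output 1 ✗
  N5 stuck-at-1: output 1 ✗
  N6 stuck-at-0: output 0 ✓
  N6 stuck-at-1: output 1 ✗
Consistent faults: {N3 stuck-at-0, N6 stuck-at-0} — 2 in all.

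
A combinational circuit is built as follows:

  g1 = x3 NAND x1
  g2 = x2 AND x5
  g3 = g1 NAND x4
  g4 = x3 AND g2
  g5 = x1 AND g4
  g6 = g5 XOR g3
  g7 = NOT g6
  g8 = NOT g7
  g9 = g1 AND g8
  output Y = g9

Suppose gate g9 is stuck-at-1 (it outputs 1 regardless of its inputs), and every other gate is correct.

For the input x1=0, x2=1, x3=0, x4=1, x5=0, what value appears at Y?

1

Propagate with g9 forced: g1=1, g2=0, g3=0, g4=0, g5=0, g6=0, g7=1, g8=0, g9=1 [stuck-at-1].
So Y = 1. (Without the fault it would be 0.)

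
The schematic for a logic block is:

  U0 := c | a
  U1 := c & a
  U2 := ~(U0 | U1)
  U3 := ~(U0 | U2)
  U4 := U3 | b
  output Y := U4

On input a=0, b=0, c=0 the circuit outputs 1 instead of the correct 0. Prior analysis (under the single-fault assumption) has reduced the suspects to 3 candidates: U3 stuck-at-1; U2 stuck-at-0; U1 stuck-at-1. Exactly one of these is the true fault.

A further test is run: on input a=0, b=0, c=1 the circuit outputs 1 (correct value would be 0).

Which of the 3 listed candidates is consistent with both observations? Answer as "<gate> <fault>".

Evaluate each candidate on input a=0, b=0, c=1:
  U3 stuck-at-1: U0=1, U1=0, U2=0, U3=1 [stuck-at-1], U4=1 → 1 — matches
  U2 stuck-at-0: U0=1, U1=0, U2=0 [stuck-at-0], U3=0, U4=0 → 0 — eliminated
  U1 stuck-at-1: U0=1, U1=1 [stuck-at-1], U2=0, U3=0, U4=0 → 0 — eliminated
Only U3 stuck-at-1 reproduces the observed 1.

U3 stuck-at-1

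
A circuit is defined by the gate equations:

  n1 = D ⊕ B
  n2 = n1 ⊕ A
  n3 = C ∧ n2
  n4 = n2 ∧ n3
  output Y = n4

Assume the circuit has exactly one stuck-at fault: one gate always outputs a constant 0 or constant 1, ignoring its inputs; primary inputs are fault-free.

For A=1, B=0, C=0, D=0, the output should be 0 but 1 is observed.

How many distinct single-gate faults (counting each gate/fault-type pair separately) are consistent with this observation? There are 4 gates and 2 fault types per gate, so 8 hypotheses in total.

2

Fault-free: n1=0, n2=1, n3=0, n4=0 → 0. Observed 1.
  n1 stuck-at-0: output 0 ✗
  n1 stuck-at-1: output 0 ✗
  n2 stuck-at-0: output 0 ✗
  n2 stuck-at-1: output 0 ✗
  n3 stuck-at-0: output 0 ✗
  n3 stuck-at-1: output 1 ✓
  n4 stuck-at-0: output 0 ✗
  n4 stuck-at-1: output 1 ✓
Consistent faults: {n3 stuck-at-1, n4 stuck-at-1} — 2 in all.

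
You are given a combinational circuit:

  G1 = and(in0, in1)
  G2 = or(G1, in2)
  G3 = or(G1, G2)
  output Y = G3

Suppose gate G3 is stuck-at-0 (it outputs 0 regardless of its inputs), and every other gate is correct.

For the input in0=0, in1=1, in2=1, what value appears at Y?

0

Propagate with G3 forced: G1=0, G2=1, G3=0 [stuck-at-0].
So Y = 0. (Without the fault it would be 1.)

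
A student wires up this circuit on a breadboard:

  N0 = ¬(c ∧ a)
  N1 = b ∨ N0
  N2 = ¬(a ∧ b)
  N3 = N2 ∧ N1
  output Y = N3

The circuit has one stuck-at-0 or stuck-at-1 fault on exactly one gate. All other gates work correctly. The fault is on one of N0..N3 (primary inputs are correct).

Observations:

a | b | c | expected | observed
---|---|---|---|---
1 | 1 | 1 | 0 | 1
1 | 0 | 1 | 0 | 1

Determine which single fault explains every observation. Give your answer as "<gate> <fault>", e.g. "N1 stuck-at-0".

Fault-free values for test 1 (a=1, b=1, c=1): N0=0, N1=1, N2=0, N3=0, giving Y=0. Observed 1.
Test 1: faults giving observed 1 are {N2 stuck-at-1, N3 stuck-at-1}.
Test 2 (a=1, b=0, c=1): fault-free N0=0, N1=0, N2=1, N3=0 → 0; observed 1. Eliminates N2 stuck-at-1.
Only N3 stuck-at-1 is consistent with every test.

N3 stuck-at-1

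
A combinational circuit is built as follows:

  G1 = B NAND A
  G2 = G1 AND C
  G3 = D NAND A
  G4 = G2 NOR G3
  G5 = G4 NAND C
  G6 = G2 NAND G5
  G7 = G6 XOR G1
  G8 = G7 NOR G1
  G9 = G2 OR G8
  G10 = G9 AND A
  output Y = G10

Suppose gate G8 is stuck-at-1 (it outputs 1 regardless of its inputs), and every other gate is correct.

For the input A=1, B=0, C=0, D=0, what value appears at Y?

1

Propagate with G8 forced: G1=1, G2=0, G3=1, G4=0, G5=1, G6=1, G7=0, G8=1 [stuck-at-1], G9=1, G10=1.
So Y = 1. (Without the fault it would be 0.)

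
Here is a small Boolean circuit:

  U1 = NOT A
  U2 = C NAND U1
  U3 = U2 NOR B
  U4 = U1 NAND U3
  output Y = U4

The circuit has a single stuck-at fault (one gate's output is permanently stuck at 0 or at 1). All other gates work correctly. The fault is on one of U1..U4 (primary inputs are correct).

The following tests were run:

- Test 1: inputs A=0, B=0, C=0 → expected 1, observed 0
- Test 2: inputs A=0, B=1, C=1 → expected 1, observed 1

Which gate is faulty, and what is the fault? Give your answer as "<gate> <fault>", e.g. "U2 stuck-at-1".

Fault-free values for test 1 (A=0, B=0, C=0): U1=1, U2=1, U3=0, U4=1, giving Y=1. Observed 0.
Test 1: faults giving observed 0 are {U2 stuck-at-0, U3 stuck-at-1, U4 stuck-at-0}.
Test 2 (A=0, B=1, C=1): fault-free U1=1, U2=0, U3=0, U4=1 → 1; observed 1. Eliminates U3 stuck-at-1, U4 stuck-at-0.
Only U2 stuck-at-0 is consistent with every test.

U2 stuck-at-0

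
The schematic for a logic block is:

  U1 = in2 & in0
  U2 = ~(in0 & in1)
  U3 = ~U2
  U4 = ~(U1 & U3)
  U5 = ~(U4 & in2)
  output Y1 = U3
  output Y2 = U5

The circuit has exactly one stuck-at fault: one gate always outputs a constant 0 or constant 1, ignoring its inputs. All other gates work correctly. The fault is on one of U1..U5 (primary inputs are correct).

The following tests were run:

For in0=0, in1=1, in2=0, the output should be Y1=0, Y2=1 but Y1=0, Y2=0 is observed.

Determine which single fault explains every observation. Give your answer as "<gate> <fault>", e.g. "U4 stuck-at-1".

Fault-free values for test 1 (in0=0, in1=1, in2=0): U1=0, U2=1, U3=0, U4=1, U5=1, giving Y1=0, Y2=1. Observed Y1=0, Y2=0.
Test 1: faults giving observed Y1=0, Y2=0 are {U5 stuck-at-0}.
Only U5 stuck-at-0 is consistent with every test.

U5 stuck-at-0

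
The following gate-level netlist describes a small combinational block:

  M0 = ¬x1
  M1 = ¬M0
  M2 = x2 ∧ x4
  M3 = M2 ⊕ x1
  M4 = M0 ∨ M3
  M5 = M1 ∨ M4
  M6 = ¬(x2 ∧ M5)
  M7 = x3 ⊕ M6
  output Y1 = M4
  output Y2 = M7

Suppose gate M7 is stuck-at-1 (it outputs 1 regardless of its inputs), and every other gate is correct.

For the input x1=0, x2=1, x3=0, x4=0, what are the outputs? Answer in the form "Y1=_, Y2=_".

Propagate with M7 forced: M0=1, M1=0, M2=0, M3=0, M4=1, M5=1, M6=0, M7=1 [stuck-at-1].
So the outputs are Y1=1, Y2=1. (Without the fault they would be Y1=1, Y2=0.)

Y1=1, Y2=1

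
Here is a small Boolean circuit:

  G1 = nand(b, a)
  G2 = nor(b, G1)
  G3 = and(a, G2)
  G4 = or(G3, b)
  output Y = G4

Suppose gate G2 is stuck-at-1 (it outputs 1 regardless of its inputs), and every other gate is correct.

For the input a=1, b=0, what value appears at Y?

Propagate with G2 forced: G1=1, G2=1 [stuck-at-1], G3=1, G4=1.
So Y = 1. (Without the fault it would be 0.)

1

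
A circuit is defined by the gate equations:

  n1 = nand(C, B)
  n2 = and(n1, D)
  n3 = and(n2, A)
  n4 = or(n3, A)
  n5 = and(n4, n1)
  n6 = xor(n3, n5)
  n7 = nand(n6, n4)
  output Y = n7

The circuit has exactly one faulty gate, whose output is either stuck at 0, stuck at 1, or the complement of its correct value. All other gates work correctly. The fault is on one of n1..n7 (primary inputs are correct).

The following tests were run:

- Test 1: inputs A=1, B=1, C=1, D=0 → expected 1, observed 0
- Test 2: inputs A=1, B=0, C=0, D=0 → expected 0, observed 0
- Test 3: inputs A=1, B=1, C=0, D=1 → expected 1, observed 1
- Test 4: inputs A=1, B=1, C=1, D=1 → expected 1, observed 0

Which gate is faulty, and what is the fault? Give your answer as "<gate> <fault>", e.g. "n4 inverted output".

Fault-free values for test 1 (A=1, B=1, C=1, D=0): n1=0, n2=0, n3=0, n4=1, n5=0, n6=0, n7=1, giving Y=1. Observed 0.
Test 1: faults giving observed 0 are {n1 stuck-at-1, n1 inverted output, n2 stuck-at-1, n2 inverted output, n3 stuck-at-1, n3 inverted output, n5 stuck-at-1, n5 inverted output, n6 stuck-at-1, n6 inverted output, n7 stuck-at-0, n7 inverted output}.
Test 2 (A=1, B=0, C=0, D=0): fault-free n1=1, n2=0, n3=0, n4=1, n5=1, n6=1, n7=0 → 0; observed 0. Eliminates n1 inverted output, n2 stuck-at-1, n2 inverted output, n3 stuck-at-1, n3 inverted output, n5 inverted output, n6 inverted output, n7 inverted output.
Test 3 (A=1, B=1, C=0, D=1): fault-free n1=1, n2=1, n3=1, n4=1, n5=1, n6=0, n7=1 → 1; observed 1. Eliminates n6 stuck-at-1, n7 stuck-at-0.
Test 4 (A=1, B=1, C=1, D=1): fault-free n1=0, n2=0, n3=0, n4=1, n5=0, n6=0, n7=1 → 1; observed 0. Eliminates n1 stuck-at-1.
Only n5 stuck-at-1 is consistent with every test.

n5 stuck-at-1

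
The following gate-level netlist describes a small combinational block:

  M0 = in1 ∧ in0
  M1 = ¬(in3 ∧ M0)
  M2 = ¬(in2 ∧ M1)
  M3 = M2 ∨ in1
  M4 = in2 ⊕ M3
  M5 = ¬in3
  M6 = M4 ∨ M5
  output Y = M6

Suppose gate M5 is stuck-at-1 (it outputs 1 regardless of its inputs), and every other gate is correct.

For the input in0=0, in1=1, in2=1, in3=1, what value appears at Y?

Propagate with M5 forced: M0=0, M1=1, M2=0, M3=1, M4=0, M5=1 [stuck-at-1], M6=1.
So Y = 1. (Without the fault it would be 0.)

1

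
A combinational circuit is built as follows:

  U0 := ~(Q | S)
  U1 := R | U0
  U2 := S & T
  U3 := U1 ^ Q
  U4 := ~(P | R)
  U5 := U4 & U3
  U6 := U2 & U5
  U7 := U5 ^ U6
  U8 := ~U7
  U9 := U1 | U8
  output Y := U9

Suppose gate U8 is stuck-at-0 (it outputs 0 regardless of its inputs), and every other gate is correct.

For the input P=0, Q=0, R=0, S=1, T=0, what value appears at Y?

0

Propagate with U8 forced: U0=0, U1=0, U2=0, U3=0, U4=1, U5=0, U6=0, U7=0, U8=0 [stuck-at-0], U9=0.
So Y = 0. (Without the fault it would be 1.)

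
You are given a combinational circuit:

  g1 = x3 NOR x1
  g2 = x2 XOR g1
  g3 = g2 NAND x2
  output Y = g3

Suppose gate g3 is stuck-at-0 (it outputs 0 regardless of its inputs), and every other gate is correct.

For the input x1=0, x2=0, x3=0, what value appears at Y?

Propagate with g3 forced: g1=1, g2=1, g3=0 [stuck-at-0].
So Y = 0. (Without the fault it would be 1.)

0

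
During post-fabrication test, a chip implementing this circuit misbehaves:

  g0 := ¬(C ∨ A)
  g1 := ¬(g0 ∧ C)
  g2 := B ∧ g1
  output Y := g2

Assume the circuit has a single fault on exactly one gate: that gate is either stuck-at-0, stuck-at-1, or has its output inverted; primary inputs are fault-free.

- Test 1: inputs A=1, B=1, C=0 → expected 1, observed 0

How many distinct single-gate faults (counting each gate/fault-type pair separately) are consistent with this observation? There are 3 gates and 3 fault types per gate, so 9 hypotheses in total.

4

Fault-free: g0=0, g1=1, g2=1 → 1. Observed 0.
  g0 stuck-at-0: output 1 ✗
  g0 stuck-at-1: output 1 ✗
  g0 inverted output: output 1 ✗
  g1 stuck-at-0: output 0 ✓
  g1 stuck-at-1: output 1 ✗
  g1 inverted output: output 0 ✓
  g2 stuck-at-0: output 0 ✓
  g2 stuck-at-1: output 1 ✗
  g2 inverted output: output 0 ✓
Consistent faults: {g1 stuck-at-0, g1 inverted output, g2 stuck-at-0, g2 inverted output} — 4 in all.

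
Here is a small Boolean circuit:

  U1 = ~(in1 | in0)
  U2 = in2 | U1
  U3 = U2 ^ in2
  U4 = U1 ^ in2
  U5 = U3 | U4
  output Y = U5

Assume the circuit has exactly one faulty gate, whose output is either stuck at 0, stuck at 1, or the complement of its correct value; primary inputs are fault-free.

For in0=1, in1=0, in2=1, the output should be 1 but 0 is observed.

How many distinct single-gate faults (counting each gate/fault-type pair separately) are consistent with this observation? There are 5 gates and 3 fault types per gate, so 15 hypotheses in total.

Fault-free: U1=0, U2=1, U3=0, U4=1, U5=1 → 1. Observed 0.
  U1: stuck-at-1, inverted output ✓; others ✗
  U2: none of the 3 fault types match ✗
  U3: none of the 3 fault types match ✗
  U4: stuck-at-0, inverted output ✓; others ✗
  U5: stuck-at-0, inverted output ✓; others ✗
Consistent faults: {U1 stuck-at-1, U1 inverted output, U4 stuck-at-0, U4 inverted output, U5 stuck-at-0, U5 inverted output} — 6 in all.

6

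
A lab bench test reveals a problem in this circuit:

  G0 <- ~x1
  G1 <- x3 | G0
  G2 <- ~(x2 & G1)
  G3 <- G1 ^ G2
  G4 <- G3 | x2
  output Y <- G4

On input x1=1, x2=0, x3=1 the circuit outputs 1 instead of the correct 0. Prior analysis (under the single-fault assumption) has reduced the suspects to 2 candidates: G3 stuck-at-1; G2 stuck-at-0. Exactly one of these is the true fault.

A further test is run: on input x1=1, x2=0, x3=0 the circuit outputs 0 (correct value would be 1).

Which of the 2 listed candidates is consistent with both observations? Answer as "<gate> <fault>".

G2 stuck-at-0

Evaluate each candidate on input x1=1, x2=0, x3=0:
  G3 stuck-at-1: G0=0, G1=0, G2=1, G3=1 [stuck-at-1], G4=1 → 1 — eliminated
  G2 stuck-at-0: G0=0, G1=0, G2=0 [stuck-at-0], G3=0, G4=0 → 0 — matches
Only G2 stuck-at-0 reproduces the observed 0.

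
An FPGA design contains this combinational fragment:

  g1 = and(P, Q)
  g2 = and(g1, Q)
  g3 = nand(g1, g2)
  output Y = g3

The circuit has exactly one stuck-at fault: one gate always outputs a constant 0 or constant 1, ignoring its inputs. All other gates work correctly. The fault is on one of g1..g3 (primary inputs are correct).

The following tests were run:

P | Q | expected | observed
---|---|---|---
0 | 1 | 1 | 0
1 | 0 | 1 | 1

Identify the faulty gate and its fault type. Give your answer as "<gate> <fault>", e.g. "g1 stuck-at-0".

Fault-free values for test 1 (P=0, Q=1): g1=0, g2=0, g3=1, giving Y=1. Observed 0.
Test 1: faults giving observed 0 are {g1 stuck-at-1, g3 stuck-at-0}.
Test 2 (P=1, Q=0): fault-free g1=0, g2=0, g3=1 → 1; observed 1. Eliminates g3 stuck-at-0.
Only g1 stuck-at-1 is consistent with every test.

g1 stuck-at-1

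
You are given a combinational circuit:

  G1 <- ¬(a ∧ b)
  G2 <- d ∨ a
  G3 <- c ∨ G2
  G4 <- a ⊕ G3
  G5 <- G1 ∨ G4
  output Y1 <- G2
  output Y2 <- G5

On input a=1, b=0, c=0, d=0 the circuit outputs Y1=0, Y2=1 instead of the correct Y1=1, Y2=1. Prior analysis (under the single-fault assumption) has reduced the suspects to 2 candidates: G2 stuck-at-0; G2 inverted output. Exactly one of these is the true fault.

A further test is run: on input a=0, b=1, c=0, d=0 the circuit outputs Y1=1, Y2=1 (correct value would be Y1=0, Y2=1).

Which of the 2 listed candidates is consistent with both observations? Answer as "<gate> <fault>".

G2 inverted output

Evaluate each candidate on input a=0, b=1, c=0, d=0:
  G2 stuck-at-0: G1=1, G2=0 [stuck-at-0], G3=0, G4=0, G5=1 → Y1=0, Y2=1 — eliminated
  G2 inverted output: G1=1, G2=1 [inverted output], G3=1, G4=1, G5=1 → Y1=1, Y2=1 — matches
Only G2 inverted output reproduces the observed Y1=1, Y2=1.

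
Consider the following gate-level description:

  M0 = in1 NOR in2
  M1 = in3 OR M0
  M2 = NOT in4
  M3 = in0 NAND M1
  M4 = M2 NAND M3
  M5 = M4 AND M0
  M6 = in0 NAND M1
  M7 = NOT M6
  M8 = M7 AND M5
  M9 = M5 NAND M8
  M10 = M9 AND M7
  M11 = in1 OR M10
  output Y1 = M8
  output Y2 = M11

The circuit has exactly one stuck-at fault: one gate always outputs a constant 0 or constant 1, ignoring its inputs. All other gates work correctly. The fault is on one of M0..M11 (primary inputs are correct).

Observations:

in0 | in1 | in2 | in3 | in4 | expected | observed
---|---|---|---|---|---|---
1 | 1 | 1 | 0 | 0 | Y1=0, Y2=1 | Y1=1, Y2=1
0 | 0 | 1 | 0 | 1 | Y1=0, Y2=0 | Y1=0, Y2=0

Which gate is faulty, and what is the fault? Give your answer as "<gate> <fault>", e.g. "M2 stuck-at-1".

M0 stuck-at-1

Fault-free values for test 1 (in0=1, in1=1, in2=1, in3=0, in4=0): M0=0, M1=0, M2=1, M3=1, M4=0, M5=0, M6=1, M7=0, M8=0, M9=1, M10=0, M11=1, giving Y1=0, Y2=1. Observed Y1=1, Y2=1.
Test 1: faults giving observed Y1=1, Y2=1 are {M0 stuck-at-1, M8 stuck-at-1}.
Test 2 (in0=0, in1=0, in2=1, in3=0, in4=1): fault-free M0=0, M1=0, M2=0, M3=1, M4=1, M5=0, M6=1, M7=0, M8=0, M9=1, M10=0, M11=0 → Y1=0, Y2=0; observed Y1=0, Y2=0. Eliminates M8 stuck-at-1.
Only M0 stuck-at-1 is consistent with every test.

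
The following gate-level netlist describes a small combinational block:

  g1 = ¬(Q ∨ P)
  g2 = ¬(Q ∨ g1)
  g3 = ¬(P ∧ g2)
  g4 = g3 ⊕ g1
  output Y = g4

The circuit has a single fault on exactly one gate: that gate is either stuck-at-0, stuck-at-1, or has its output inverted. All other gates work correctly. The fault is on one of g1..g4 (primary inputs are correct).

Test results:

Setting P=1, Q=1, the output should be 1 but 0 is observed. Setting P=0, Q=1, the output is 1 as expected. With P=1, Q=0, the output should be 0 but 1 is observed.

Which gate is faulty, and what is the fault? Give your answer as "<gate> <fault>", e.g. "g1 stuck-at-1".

Fault-free values for test 1 (P=1, Q=1): g1=0, g2=0, g3=1, g4=1, giving Y=1. Observed 0.
Test 1: faults giving observed 0 are {g1 stuck-at-1, g1 inverted output, g2 stuck-at-1, g2 inverted output, g3 stuck-at-0, g3 inverted output, g4 stuck-at-0, g4 inverted output}.
Test 2 (P=0, Q=1): fault-free g1=0, g2=0, g3=1, g4=1 → 1; observed 1. Eliminates g1 stuck-at-1, g1 inverted output, g3 stuck-at-0, g3 inverted output, g4 stuck-at-0, g4 inverted output.
Test 3 (P=1, Q=0): fault-free g1=0, g2=1, g3=0, g4=0 → 0; observed 1. Eliminates g2 stuck-at-1.
Only g2 inverted output is consistent with every test.

g2 inverted output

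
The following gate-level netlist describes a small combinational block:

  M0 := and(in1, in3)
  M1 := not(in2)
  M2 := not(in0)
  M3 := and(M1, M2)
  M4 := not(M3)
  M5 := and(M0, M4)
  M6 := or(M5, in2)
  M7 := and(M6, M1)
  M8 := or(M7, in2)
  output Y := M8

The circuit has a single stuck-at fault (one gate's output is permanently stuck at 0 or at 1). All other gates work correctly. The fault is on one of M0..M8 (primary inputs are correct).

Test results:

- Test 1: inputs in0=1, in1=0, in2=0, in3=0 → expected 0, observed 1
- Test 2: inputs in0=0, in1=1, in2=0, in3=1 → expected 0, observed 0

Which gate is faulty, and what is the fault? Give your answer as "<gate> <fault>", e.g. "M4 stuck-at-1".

Fault-free values for test 1 (in0=1, in1=0, in2=0, in3=0): M0=0, M1=1, M2=0, M3=0, M4=1, M5=0, M6=0, M7=0, M8=0, giving Y=0. Observed 1.
Test 1: faults giving observed 1 are {M0 stuck-at-1, M5 stuck-at-1, M6 stuck-at-1, M7 stuck-at-1, M8 stuck-at-1}.
Test 2 (in0=0, in1=1, in2=0, in3=1): fault-free M0=1, M1=1, M2=1, M3=1, M4=0, M5=0, M6=0, M7=0, M8=0 → 0; observed 0. Eliminates M5 stuck-at-1, M6 stuck-at-1, M7 stuck-at-1, M8 stuck-at-1.
Only M0 stuck-at-1 is consistent with every test.

M0 stuck-at-1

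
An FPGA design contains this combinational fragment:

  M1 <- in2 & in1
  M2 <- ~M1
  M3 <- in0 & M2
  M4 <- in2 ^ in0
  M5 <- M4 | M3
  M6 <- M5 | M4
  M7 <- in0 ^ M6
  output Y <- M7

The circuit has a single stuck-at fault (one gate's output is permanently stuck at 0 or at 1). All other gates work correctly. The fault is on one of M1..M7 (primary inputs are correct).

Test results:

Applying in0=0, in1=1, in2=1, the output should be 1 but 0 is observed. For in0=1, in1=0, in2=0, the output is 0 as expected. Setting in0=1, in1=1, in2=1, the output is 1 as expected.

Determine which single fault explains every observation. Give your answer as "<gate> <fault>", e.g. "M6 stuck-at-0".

M4 stuck-at-0

Fault-free values for test 1 (in0=0, in1=1, in2=1): M1=1, M2=0, M3=0, M4=1, M5=1, M6=1, M7=1, giving Y=1. Observed 0.
Test 1: faults giving observed 0 are {M4 stuck-at-0, M6 stuck-at-0, M7 stuck-at-0}.
Test 2 (in0=1, in1=0, in2=0): fault-free M1=0, M2=1, M3=1, M4=1, M5=1, M6=1, M7=0 → 0; observed 0. Eliminates M6 stuck-at-0.
Test 3 (in0=1, in1=1, in2=1): fault-free M1=1, M2=0, M3=0, M4=0, M5=0, M6=0, M7=1 → 1; observed 1. Eliminates M7 stuck-at-0.
Only M4 stuck-at-0 is consistent with every test.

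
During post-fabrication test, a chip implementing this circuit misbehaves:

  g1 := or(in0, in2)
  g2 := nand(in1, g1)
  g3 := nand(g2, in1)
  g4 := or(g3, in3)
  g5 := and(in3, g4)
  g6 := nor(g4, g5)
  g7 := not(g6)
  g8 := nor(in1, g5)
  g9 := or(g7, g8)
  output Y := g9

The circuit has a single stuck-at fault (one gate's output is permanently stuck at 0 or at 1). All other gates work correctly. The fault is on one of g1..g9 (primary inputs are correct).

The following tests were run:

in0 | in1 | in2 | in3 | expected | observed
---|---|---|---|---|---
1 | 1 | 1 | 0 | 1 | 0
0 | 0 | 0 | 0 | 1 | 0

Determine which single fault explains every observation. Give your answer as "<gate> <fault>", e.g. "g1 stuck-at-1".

Fault-free values for test 1 (in0=1, in1=1, in2=1, in3=0): g1=1, g2=0, g3=1, g4=1, g5=0, g6=0, g7=1, g8=0, g9=1, giving Y=1. Observed 0.
Test 1: faults giving observed 0 are {g1 stuck-at-0, g2 stuck-at-1, g3 stuck-at-0, g4 stuck-at-0, g6 stuck-at-1, g7 stuck-at-0, g9 stuck-at-0}.
Test 2 (in0=0, in1=0, in2=0, in3=0): fault-free g1=0, g2=1, g3=1, g4=1, g5=0, g6=0, g7=1, g8=1, g9=1 → 1; observed 0. Eliminates g1 stuck-at-0, g2 stuck-at-1, g3 stuck-at-0, g4 stuck-at-0, g6 stuck-at-1, g7 stuck-at-0.
Only g9 stuck-at-0 is consistent with every test.

g9 stuck-at-0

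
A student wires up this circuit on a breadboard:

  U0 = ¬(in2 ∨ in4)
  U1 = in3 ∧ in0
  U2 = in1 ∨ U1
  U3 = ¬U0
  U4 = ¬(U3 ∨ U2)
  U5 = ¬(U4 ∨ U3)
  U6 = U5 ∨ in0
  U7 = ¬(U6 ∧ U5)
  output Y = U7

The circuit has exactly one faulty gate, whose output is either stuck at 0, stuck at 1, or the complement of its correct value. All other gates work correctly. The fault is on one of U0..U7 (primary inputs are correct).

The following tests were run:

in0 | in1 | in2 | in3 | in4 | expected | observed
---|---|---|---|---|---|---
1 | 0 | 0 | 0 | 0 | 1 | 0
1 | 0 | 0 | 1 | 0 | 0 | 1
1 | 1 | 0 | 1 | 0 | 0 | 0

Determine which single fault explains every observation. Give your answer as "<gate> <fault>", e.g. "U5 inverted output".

U1 inverted output

Fault-free values for test 1 (in0=1, in1=0, in2=0, in3=0, in4=0): U0=1, U1=0, U2=0, U3=0, U4=1, U5=0, U6=1, U7=1, giving Y=1. Observed 0.
Test 1: faults giving observed 0 are {U1 stuck-at-1, U1 inverted output, U2 stuck-at-1, U2 inverted output, U4 stuck-at-0, U4 inverted output, U5 stuck-at-1, U5 inverted output, U7 stuck-at-0, U7 inverted output}.
Test 2 (in0=1, in1=0, in2=0, in3=1, in4=0): fault-free U0=1, U1=1, U2=1, U3=0, U4=0, U5=1, U6=1, U7=0 → 0; observed 1. Eliminates U1 stuck-at-1, U2 stuck-at-1, U4 stuck-at-0, U5 stuck-at-1, U7 stuck-at-0.
Test 3 (in0=1, in1=1, in2=0, in3=1, in4=0): fault-free U0=1, U1=1, U2=1, U3=0, U4=0, U5=1, U6=1, U7=0 → 0; observed 0. Eliminates U2 inverted output, U4 inverted output, U5 inverted output, U7 inverted output.
Only U1 inverted output is consistent with every test.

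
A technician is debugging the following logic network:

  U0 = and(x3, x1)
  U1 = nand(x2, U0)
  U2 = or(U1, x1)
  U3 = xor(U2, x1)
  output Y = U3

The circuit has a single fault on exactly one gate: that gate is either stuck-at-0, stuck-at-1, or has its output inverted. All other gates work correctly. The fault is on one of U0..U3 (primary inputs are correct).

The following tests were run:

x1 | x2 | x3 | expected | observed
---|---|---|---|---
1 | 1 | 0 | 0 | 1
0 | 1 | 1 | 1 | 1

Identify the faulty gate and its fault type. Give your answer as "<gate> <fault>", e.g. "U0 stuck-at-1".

Fault-free values for test 1 (x1=1, x2=1, x3=0): U0=0, U1=1, U2=1, U3=0, giving Y=0. Observed 1.
Test 1: faults giving observed 1 are {U2 stuck-at-0, U2 inverted output, U3 stuck-at-1, U3 inverted output}.
Test 2 (x1=0, x2=1, x3=1): fault-free U0=0, U1=1, U2=1, U3=1 → 1; observed 1. Eliminates U2 stuck-at-0, U2 inverted output, U3 inverted output.
Only U3 stuck-at-1 is consistent with every test.

U3 stuck-at-1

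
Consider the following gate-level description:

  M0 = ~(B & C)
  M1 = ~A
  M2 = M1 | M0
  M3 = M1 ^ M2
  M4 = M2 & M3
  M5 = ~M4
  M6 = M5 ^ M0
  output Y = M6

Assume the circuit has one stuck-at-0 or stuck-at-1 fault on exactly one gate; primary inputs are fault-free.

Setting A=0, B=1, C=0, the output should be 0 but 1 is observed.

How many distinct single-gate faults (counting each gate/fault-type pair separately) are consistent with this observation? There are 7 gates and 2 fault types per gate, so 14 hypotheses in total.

Fault-free: M0=1, M1=1, M2=1, M3=0, M4=0, M5=1, M6=0 → 0. Observed 1.
  M0 stuck-at-0: output 1 ✓
  M0 stuck-at-1: output 0 ✗
  M1 stuck-at-0: output 1 ✓
  M1 stuck-at-1: output 0 ✗
  M2 stuck-at-0: output 0 ✗
  M2 stuck-at-1: output 0 ✗
  M3 stuck-at-0: output 0 ✗
  M3 stuck-at-1: output 1 ✓
  M4 stuck-at-0: output 0 ✗
  M4 stuck-at-1: output 1 ✓
  M5 stuck-at-0: output 1 ✓
  M5 stuck-at-1: output 0 ✗
  M6 stuck-at-0: output 0 ✗
  M6 stuck-at-1: output 1 ✓
Consistent faults: {M0 stuck-at-0, M1 stuck-at-0, M3 stuck-at-1, M4 stuck-at-1, M5 stuck-at-0, M6 stuck-at-1} — 6 in all.

6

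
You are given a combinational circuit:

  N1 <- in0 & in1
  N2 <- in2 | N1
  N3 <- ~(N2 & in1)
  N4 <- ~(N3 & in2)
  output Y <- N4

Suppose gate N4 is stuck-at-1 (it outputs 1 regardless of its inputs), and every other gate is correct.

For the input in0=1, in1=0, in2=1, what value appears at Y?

Propagate with N4 forced: N1=0, N2=1, N3=1, N4=1 [stuck-at-1].
So Y = 1. (Without the fault it would be 0.)

1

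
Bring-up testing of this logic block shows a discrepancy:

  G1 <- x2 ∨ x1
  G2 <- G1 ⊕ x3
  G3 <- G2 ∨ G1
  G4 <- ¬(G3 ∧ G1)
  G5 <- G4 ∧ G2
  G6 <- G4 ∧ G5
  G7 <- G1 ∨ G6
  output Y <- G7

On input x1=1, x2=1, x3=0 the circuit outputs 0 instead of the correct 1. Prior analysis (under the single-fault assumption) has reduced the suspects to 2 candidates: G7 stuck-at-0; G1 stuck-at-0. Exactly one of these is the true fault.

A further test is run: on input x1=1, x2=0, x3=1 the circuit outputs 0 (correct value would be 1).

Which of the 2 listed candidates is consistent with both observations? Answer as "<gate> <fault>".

Evaluate each candidate on input x1=1, x2=0, x3=1:
  G7 stuck-at-0: G1=1, G2=0, G3=1, G4=0, G5=0, G6=0, G7=0 [stuck-at-0] → 0 — matches
  G1 stuck-at-0: G1=0 [stuck-at-0], G2=1, G3=1, G4=1, G5=1, G6=1, G7=1 → 1 — eliminated
Only G7 stuck-at-0 reproduces the observed 0.

G7 stuck-at-0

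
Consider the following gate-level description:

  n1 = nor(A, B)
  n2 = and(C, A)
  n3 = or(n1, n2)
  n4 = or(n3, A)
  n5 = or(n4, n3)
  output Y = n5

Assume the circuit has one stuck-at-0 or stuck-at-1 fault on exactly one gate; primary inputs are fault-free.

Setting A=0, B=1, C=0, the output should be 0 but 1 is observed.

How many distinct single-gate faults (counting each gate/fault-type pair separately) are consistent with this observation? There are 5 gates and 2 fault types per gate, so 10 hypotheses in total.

Fault-free: n1=0, n2=0, n3=0, n4=0, n5=0 → 0. Observed 1.
  n1 stuck-at-0: output 0 ✗
  n1 stuck-at-1: output 1 ✓
  n2 stuck-at-0: output 0 ✗
  n2 stuck-at-1: output 1 ✓
  n3 stuck-at-0: output 0 ✗
  n3 stuck-at-1: output 1 ✓
  n4 stuck-at-0: output 0 ✗
  n4 stuck-at-1: output 1 ✓
  n5 stuck-at-0: output 0 ✗
  n5 stuck-at-1: output 1 ✓
Consistent faults: {n1 stuck-at-1, n2 stuck-at-1, n3 stuck-at-1, n4 stuck-at-1, n5 stuck-at-1} — 5 in all.

5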